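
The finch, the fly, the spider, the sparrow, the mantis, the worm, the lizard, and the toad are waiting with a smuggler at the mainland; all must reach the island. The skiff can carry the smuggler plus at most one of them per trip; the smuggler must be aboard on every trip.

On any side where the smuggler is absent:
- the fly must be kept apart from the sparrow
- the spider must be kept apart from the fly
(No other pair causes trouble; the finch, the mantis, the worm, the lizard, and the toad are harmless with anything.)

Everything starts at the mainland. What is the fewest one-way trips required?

17

Counting alone: the smuggler can take at most 1 across per trip to the island, so moving all 8 needs at least 8 loaded trips out, with a return between consecutive ones — at least 15 crossings.
The safety rule pushes this higher. Following every safe sequence of crossings, the most of the 8 that can be at the island as the skiff arrives there on crossing 15 is 7 — never all 8.
So no plan with fewer than 17 crossings exists, and this one achieves 17:
1. Smuggler goes to the island with the fly.  [the mainland: the finch, the lizard, the mantis, the sparrow, the spider, the toad, the worm | the island: the fly]
2. Smuggler goes back to the mainland alone.  [the mainland: the finch, the lizard, the mantis, the sparrow, the spider, the toad, the worm | the island: the fly]
3. Smuggler goes to the island with the finch.  [the mainland: the lizard, the mantis, the sparrow, the spider, the toad, the worm | the island: the finch, the fly]
4. Smuggler goes back to the mainland alone.  [the mainland: the lizard, the mantis, the sparrow, the spider, the toad, the worm | the island: the finch, the fly]
5. Smuggler goes to the island with the spider.  [the mainland: the lizard, the mantis, the sparrow, the toad, the worm | the island: the finch, the fly, the spider]
6. Smuggler goes back to the mainland with the fly.  [the mainland: the fly, the lizard, the mantis, the sparrow, the toad, the worm | the island: the finch, the spider]
7. Smuggler goes to the island with the sparrow.  [the mainland: the fly, the lizard, the mantis, the toad, the worm | the island: the finch, the sparrow, the spider]
8. Smuggler goes back to the mainland alone.  [the mainland: the fly, the lizard, the mantis, the toad, the worm | the island: the finch, the sparrow, the spider]
9. Smuggler goes to the island with the mantis.  [the mainland: the fly, the lizard, the toad, the worm | the island: the finch, the mantis, the sparrow, the spider]
10. Smuggler goes back to the mainland alone.  [the mainland: the fly, the lizard, the toad, the worm | the island: the finch, the mantis, the sparrow, the spider]
11. Smuggler goes to the island with the worm.  [the mainland: the fly, the lizard, the toad | the island: the finch, the mantis, the sparrow, the spider, the worm]
12. Smuggler goes back to the mainland alone.  [the mainland: the fly, the lizard, the toad | the island: the finch, the mantis, the sparrow, the spider, the worm]
13. Smuggler goes to the island with the lizard.  [the mainland: the fly, the toad | the island: the finch, the lizard, the mantis, the sparrow, the spider, the worm]
14. Smuggler goes back to the mainland alone.  [the mainland: the fly, the toad | the island: the finch, the lizard, the mantis, the sparrow, the spider, the worm]
15. Smuggler goes to the island with the toad.  [the mainland: the fly | the island: the finch, the lizard, the mantis, the sparrow, the spider, the toad, the worm]
16. Smuggler goes back to the mainland alone.  [the mainland: the fly | the island: the finch, the lizard, the mantis, the sparrow, the spider, the toad, the worm]
17. Smuggler goes to the island with the fly.  [the mainland: — | the island: the finch, the fly, the lizard, the mantis, the sparrow, the spider, the toad, the worm]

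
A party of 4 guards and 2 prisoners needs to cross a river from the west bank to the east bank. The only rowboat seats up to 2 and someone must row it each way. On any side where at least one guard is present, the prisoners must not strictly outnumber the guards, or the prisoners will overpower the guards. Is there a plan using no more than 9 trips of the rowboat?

Yes — this plan uses 9 crossings (≤ 9):
1. 2 prisoners → the east bank.  (the west bank: 4G 0P; the east bank: 0G 2P)
2. 1 prisoner ← the west bank.  (the west bank: 4G 1P; the east bank: 0G 1P)
3. 2 guards → the east bank.  (the west bank: 2G 1P; the east bank: 2G 1P)
4. 1 prisoner ← the west bank.  (the west bank: 2G 2P; the east bank: 2G 0P)
5. 2 prisoners → the east bank.  (the west bank: 2G 0P; the east bank: 2G 2P)
6. 1 prisoner ← the west bank.  (the west bank: 2G 1P; the east bank: 2G 1P)
7. 1 guard and 1 prisoner → the east bank.  (the west bank: 1G 0P; the east bank: 3G 2P)
8. 1 prisoner ← the west bank.  (the west bank: 1G 1P; the east bank: 3G 1P)
9. 1 guard and 1 prisoner → the east bank.  (the west bank: 0G 0P; the east bank: 4G 2P)

Yes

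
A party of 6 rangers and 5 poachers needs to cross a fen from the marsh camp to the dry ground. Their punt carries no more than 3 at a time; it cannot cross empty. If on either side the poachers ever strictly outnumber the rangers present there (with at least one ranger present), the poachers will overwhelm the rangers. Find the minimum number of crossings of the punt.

9

Counting alone: each trip to the dry ground takes at most 3 across and each return brings at least 1 back, so after t trips out (and t−1 returns) at most 3t − (t−1) of the 11 are across; that first reaches 11 at t = 5, so at least 9 crossings are needed.
The plan below uses exactly 9 crossings, so it is optimal:
1. 3 poachers → the dry ground.  (the marsh camp: 6R 2P; the dry ground: 0R 3P)
2. 1 poacher ← the marsh camp.  (the marsh camp: 6R 3P; the dry ground: 0R 2P)
3. 3 rangers → the dry ground.  (the marsh camp: 3R 3P; the dry ground: 3R 2P)
4. 1 ranger ← the marsh camp.  (the marsh camp: 4R 3P; the dry ground: 2R 2P)
5. 2 rangers and 1 poacher → the dry ground.  (the marsh camp: 2R 2P; the dry ground: 4R 3P)
6. 1 ranger ← the marsh camp.  (the marsh camp: 3R 2P; the dry ground: 3R 3P)
7. 2 rangers and 1 poacher → the dry ground.  (the marsh camp: 1R 1P; the dry ground: 5R 4P)
8. 1 ranger ← the marsh camp.  (the marsh camp: 2R 1P; the dry ground: 4R 4P)
9. 2 rangers and 1 poacher → the dry ground.  (the marsh camp: 0R 0P; the dry ground: 6R 5P)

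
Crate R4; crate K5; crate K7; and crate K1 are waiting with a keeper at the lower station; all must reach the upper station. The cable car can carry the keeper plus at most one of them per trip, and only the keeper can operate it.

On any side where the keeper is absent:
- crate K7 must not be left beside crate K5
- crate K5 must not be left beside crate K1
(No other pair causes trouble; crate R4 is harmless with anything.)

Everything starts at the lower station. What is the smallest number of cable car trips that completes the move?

Counting alone: the keeper can take at most 1 across per trip to the upper station, so moving all 4 needs at least 4 loaded trips out, with a return between consecutive ones — at least 7 crossings.
The safety rule pushes this higher. Following every safe sequence of crossings, the most of the 4 that can be at the upper station as the cable car arrives there on crossing 7 is 3 — never all 4.
So no plan with fewer than 9 crossings exists, and this one achieves 9:
1. Keeper goes to the upper station with crate K5.
2. Keeper goes back to the lower station alone.
3. Keeper goes to the upper station with crate R4.
4. Keeper goes back to the lower station alone.
5. Keeper goes to the upper station with crate K7.
6. Keeper goes back to the lower station with crate K5.
7. Keeper goes to the upper station with crate K1.
8. Keeper goes back to the lower station alone.
9. Keeper goes to the upper station with crate K5.

9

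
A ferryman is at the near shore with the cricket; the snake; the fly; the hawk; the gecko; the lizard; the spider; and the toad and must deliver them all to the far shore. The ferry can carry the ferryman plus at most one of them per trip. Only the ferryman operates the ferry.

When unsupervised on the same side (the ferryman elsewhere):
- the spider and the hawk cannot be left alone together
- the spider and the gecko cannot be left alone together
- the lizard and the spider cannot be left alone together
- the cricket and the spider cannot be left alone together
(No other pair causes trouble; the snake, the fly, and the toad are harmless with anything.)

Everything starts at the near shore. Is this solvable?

Following every safe sequence of crossings from the start, the most of the 8 that can be at the far shore as the ferry arrives there on crossings 1, 3, 5, 7, 9 is 1, 2, 3, 4, 5 respectively; the best ever achieved is 5 of 8.
From crossing 11 on, no configuration arises that was not already reachable earlier: only 88 distinct safe configurations (who is on which side, and where the ferry is) can ever be reached, none of them has everyone across, and every continuation just revisits them. So no valid plan exists.

No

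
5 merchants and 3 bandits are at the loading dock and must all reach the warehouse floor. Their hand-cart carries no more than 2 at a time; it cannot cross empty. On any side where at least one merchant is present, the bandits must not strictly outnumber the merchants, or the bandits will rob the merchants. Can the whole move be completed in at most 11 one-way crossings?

No

Counting alone: each trip to the warehouse floor takes at most 2 across and each return brings at least 1 back, so after t trips out (and t−1 returns) at most 2t − (t−1) of the 8 are across; that first reaches 8 at t = 7, so at least 13 crossings are needed.
Since 11 < 13, 11 crossings cannot be enough. (The shortest complete plan in fact takes 13:)
1. 2 bandits → the warehouse floor.  (the loading dock: 5M 1B; the warehouse floor: 0M 2B)
2. 1 bandit ← the loading dock.  (the loading dock: 5M 2B; the warehouse floor: 0M 1B)
3. 2 bandits → the warehouse floor.  (the loading dock: 5M 0B; the warehouse floor: 0M 3B)
4. 1 bandit ← the loading dock.  (the loading dock: 5M 1B; the warehouse floor: 0M 2B)
5. 2 merchants → the warehouse floor.  (the loading dock: 3M 1B; the warehouse floor: 2M 2B)
6. 1 bandit ← the loading dock.  (the loading dock: 3M 2B; the warehouse floor: 2M 1B)
7. 1 merchant and 1 bandit → the warehouse floor.  (the loading dock: 2M 1B; the warehouse floor: 3M 2B)
8. 1 bandit ← the loading dock.  (the loading dock: 2M 2B; the warehouse floor: 3M 1B)
9. 2 bandits → the warehouse floor.  (the loading dock: 2M 0B; the warehouse floor: 3M 3B)
10. 1 bandit ← the loading dock.  (the loading dock: 2M 1B; the warehouse floor: 3M 2B)
11. 1 merchant and 1 bandit → the warehouse floor.  (the loading dock: 1M 0B; the warehouse floor: 4M 3B)
12. 1 bandit ← the loading dock.  (the loading dock: 1M 1B; the warehouse floor: 4M 2B)
13. 1 merchant and 1 bandit → the warehouse floor.  (the loading dock: 0M 0B; the warehouse floor: 5M 3B)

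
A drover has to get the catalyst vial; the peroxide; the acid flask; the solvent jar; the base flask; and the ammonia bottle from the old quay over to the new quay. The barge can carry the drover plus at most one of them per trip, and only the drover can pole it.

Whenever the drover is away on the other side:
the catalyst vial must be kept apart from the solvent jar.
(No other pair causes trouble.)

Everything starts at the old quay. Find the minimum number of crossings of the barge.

11

Counting alone: the drover can take at most 1 across per trip to the new quay, so moving all 6 needs at least 6 loaded trips out, with a return between consecutive ones — at least 11 crossings.
The plan below uses exactly 11 crossings, so it is optimal:
1. Drover goes to the new quay with the catalyst vial.
2. Drover goes back to the old quay alone.
3. Drover goes to the new quay with the peroxide.
4. Drover goes back to the old quay alone.
5. Drover goes to the new quay with the acid flask.
6. Drover goes back to the old quay alone.
7. Drover goes to the new quay with the base flask.
8. Drover goes back to the old quay alone.
9. Drover goes to the new quay with the ammonia bottle.
10. Drover goes back to the old quay alone.
11. Drover goes to the new quay with the solvent jar.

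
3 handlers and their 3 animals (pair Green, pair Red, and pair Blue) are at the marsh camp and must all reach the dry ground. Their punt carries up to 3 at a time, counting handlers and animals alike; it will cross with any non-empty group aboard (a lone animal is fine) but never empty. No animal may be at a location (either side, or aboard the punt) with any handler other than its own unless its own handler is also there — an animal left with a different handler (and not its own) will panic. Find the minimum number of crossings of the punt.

Counting alone: each trip to the dry ground takes at most 3 across and each return brings at least 1 back, so after t trips out (and t−1 returns) at most 3t − (t−1) of the 6 are across; that first reaches 6 at t = 3, so at least 5 crossings are needed.
The plan below uses exactly 5 crossings, so it is optimal:
1. animal Green and handler Green cross → the dry ground.
2. handler Green crosses ← the marsh camp.
3. handler Blue, handler Green, and handler Red cross → the dry ground.
4. animal Green crosses ← the marsh camp.
5. animal Blue, animal Green, and animal Red cross → the dry ground.

5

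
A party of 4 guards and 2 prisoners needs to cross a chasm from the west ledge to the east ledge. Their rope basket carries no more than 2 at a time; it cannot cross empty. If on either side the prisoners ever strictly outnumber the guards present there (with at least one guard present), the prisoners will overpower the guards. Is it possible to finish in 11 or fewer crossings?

Yes — this plan uses 9 crossings (≤ 11):
1. 2 prisoners → the east ledge.  (the west ledge: 4G 0P; the east ledge: 0G 2P)
2. 1 prisoner ← the west ledge.  (the west ledge: 4G 1P; the east ledge: 0G 1P)
3. 2 guards → the east ledge.  (the west ledge: 2G 1P; the east ledge: 2G 1P)
4. 1 prisoner ← the west ledge.  (the west ledge: 2G 2P; the east ledge: 2G 0P)
5. 2 prisoners → the east ledge.  (the west ledge: 2G 0P; the east ledge: 2G 2P)
6. 1 prisoner ← the west ledge.  (the west ledge: 2G 1P; the east ledge: 2G 1P)
7. 1 guard and 1 prisoner → the east ledge.  (the west ledge: 1G 0P; the east ledge: 3G 2P)
8. 1 prisoner ← the west ledge.  (the west ledge: 1G 1P; the east ledge: 3G 1P)
9. 1 guard and 1 prisoner → the east ledge.  (the west ledge: 0G 0P; the east ledge: 4G 2P)

Yes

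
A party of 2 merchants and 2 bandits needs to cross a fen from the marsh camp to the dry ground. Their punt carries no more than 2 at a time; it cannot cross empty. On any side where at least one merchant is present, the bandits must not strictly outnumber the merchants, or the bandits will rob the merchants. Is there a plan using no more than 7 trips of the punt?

Yes

Yes — this plan uses 5 crossings (≤ 7):
1. 2 bandits → the dry ground.  (the marsh camp: 2M 0B; the dry ground: 0M 2B)
2. 1 bandit ← the marsh camp.  (the marsh camp: 2M 1B; the dry ground: 0M 1B)
3. 2 merchants → the dry ground.  (the marsh camp: 0M 1B; the dry ground: 2M 1B)
4. 1 bandit ← the marsh camp.  (the marsh camp: 0M 2B; the dry ground: 2M 0B)
5. 2 bandits → the dry ground.  (the marsh camp: 0M 0B; the dry ground: 2M 2B)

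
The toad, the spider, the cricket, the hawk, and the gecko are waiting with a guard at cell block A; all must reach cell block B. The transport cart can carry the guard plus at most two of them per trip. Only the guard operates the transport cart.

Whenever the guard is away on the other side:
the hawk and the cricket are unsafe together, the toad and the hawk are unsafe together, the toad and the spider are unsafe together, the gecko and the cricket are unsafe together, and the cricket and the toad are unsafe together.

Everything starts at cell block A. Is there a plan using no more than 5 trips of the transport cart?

Counting alone: the guard can take at most 2 across per trip to cell block B, so moving all 5 needs at least 3 loaded trips out, with a return between consecutive ones — at least 5 crossings.
The safety rule pushes this higher. Following every safe sequence of crossings, the most of the 5 that can be at cell block B as the transport cart arrives there on crossing 5 is 4 — never all 5.
So the move cannot be finished within 5 crossings. (The shortest complete plan takes 7:)
1. Guard goes to cell block B with the cricket and the toad.
2. Guard goes back to cell block A with the toad.
3. Guard goes to cell block B with the spider and the toad.
4. Guard goes back to cell block A with the toad.
5. Guard goes to cell block B with the gecko and the hawk.
6. Guard goes back to cell block A with the cricket.
7. Guard goes to cell block B with the cricket and the toad.

No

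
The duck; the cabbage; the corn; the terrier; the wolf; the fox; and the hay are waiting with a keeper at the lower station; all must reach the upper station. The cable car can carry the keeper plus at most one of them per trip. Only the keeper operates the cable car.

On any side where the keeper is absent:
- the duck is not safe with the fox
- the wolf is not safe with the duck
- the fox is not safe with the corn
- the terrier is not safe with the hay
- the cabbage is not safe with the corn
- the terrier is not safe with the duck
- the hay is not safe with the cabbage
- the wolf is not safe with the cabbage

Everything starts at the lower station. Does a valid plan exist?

Whatever the first load, the items left behind include a forbidden pair without the keeper. No opening move is safe, so no plan exists.

No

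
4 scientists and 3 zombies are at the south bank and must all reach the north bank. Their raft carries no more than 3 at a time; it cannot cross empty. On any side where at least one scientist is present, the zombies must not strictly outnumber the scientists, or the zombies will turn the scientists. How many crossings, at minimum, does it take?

5

Counting alone: each trip to the north bank takes at most 3 across and each return brings at least 1 back, so after t trips out (and t−1 returns) at most 3t − (t−1) of the 7 are across; that first reaches 7 at t = 3, so at least 5 crossings are needed.
The plan below uses exactly 5 crossings, so it is optimal:
1. 3 zombies → the north bank.  (the south bank: 4S 0Z; the north bank: 0S 3Z)
2. 1 zombie ← the south bank.  (the south bank: 4S 1Z; the north bank: 0S 2Z)
3. 3 scientists → the north bank.  (the south bank: 1S 1Z; the north bank: 3S 2Z)
4. 1 scientist ← the south bank.  (the south bank: 2S 1Z; the north bank: 2S 2Z)
5. 2 scientists and 1 zombie → the north bank.  (the south bank: 0S 0Z; the north bank: 4S 3Z)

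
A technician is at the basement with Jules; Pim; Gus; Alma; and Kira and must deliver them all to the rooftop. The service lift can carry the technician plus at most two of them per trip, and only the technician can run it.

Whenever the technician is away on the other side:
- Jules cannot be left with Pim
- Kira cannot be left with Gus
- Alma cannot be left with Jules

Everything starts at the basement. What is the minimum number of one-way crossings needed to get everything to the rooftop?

Counting alone: the technician can take at most 2 across per trip to the rooftop, so moving all 5 needs at least 3 loaded trips out, with a return between consecutive ones — at least 5 crossings.
The plan below uses exactly 5 crossings, so it is optimal:
1. Technician goes to the rooftop with Gus and Jules.
2. Technician goes back to the basement alone.
3. Technician goes to the rooftop with Alma and Pim.
4. Technician goes back to the basement with Jules.
5. Technician goes to the rooftop with Jules and Kira.

5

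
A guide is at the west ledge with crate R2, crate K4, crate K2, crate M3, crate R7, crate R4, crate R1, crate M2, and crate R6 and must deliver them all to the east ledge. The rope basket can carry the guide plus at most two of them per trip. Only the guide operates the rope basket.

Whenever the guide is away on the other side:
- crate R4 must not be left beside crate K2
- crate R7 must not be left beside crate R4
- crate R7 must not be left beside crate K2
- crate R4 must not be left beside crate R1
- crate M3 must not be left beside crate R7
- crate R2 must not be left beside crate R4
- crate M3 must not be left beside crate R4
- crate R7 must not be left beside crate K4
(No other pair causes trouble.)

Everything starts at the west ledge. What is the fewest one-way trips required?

Counting alone: the guide can take at most 2 across per trip to the east ledge, so moving all 9 needs at least 5 loaded trips out, with a return between consecutive ones — at least 9 crossings.
The safety rule pushes this higher. Following every safe sequence of crossings, the most of the 9 that can be at the east ledge as the rope basket arrives there on crossings 9, 11, 13 is 6, 7, 8 respectively — never all 9.
So no plan with fewer than 15 crossings exists, and this one achieves 15:
1. Guide goes to the east ledge with crate R4 and crate R7.  [the west ledge: crate K2, crate K4, crate M2, crate M3, crate R1, crate R2, crate R6 | the east ledge: crate R4, crate R7]
2. Guide goes back to the west ledge with crate R7.  [the west ledge: crate K2, crate K4, crate M2, crate M3, crate R1, crate R2, crate R6, crate R7 | the east ledge: crate R4]
3. Guide goes to the east ledge with crate R2 and crate R7.  [the west ledge: crate K2, crate K4, crate M2, crate M3, crate R1, crate R6 | the east ledge: crate R2, crate R4, crate R7]
4. Guide goes back to the west ledge with crate R4.  [the west ledge: crate K2, crate K4, crate M2, crate M3, crate R1, crate R4, crate R6 | the east ledge: crate R2, crate R7]
5. Guide goes to the east ledge with crate R1 and crate R4.  [the west ledge: crate K2, crate K4, crate M2, crate M3, crate R6 | the east ledge: crate R1, crate R2, crate R4, crate R7]
6. Guide goes back to the west ledge with crate R4.  [the west ledge: crate K2, crate K4, crate M2, crate M3, crate R4, crate R6 | the east ledge: crate R1, crate R2, crate R7]
7. Guide goes to the east ledge with crate K2 and crate M3.  [the west ledge: crate K4, crate M2, crate R4, crate R6 | the east ledge: crate K2, crate M3, crate R1, crate R2, crate R7]
8. Guide goes back to the west ledge with crate R7.  [the west ledge: crate K4, crate M2, crate R4, crate R6, crate R7 | the east ledge: crate K2, crate M3, crate R1, crate R2]
9. Guide goes to the east ledge with crate K4 and crate R7.  [the west ledge: crate M2, crate R4, crate R6 | the east ledge: crate K2, crate K4, crate M3, crate R1, crate R2, crate R7]
10. Guide goes back to the west ledge with crate R7.  [the west ledge: crate M2, crate R4, crate R6, crate R7 | the east ledge: crate K2, crate K4, crate M3, crate R1, crate R2]
11. Guide goes to the east ledge with crate M2 and crate R7.  [the west ledge: crate R4, crate R6 | the east ledge: crate K2, crate K4, crate M2, crate M3, crate R1, crate R2, crate R7]
12. Guide goes back to the west ledge with crate R7.  [the west ledge: crate R4, crate R6, crate R7 | the east ledge: crate K2, crate K4, crate M2, crate M3, crate R1, crate R2]
13. Guide goes to the east ledge with crate R6 and crate R7.  [the west ledge: crate R4 | the east ledge: crate K2, crate K4, crate M2, crate M3, crate R1, crate R2, crate R6, crate R7]
14. Guide goes back to the west ledge with crate R7.  [the west ledge: crate R4, crate R7 | the east ledge: crate K2, crate K4, crate M2, crate M3, crate R1, crate R2, crate R6]
15. Guide goes to the east ledge with crate R4 and crate R7.  [the west ledge: — | the east ledge: crate K2, crate K4, crate M2, crate M3, crate R1, crate R2, crate R4, crate R6, crate R7]

15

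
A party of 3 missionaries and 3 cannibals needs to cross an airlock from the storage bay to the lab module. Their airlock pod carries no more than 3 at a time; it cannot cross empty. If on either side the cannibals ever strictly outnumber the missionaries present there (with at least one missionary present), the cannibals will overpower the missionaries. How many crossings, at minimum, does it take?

5

Counting alone: each trip to the lab module takes at most 3 across and each return brings at least 1 back, so after t trips out (and t−1 returns) at most 3t − (t−1) of the 6 are across; that first reaches 6 at t = 3, so at least 5 crossings are needed.
The plan below uses exactly 5 crossings, so it is optimal:
1. 2 cannibals → the lab module.  (the storage bay: 3M 1C; the lab module: 0M 2C)
2. 1 cannibal ← the storage bay.  (the storage bay: 3M 2C; the lab module: 0M 1C)
3. 3 missionaries → the lab module.  (the storage bay: 0M 2C; the lab module: 3M 1C)
4. 1 cannibal ← the storage bay.  (the storage bay: 0M 3C; the lab module: 3M 0C)
5. 3 cannibals → the lab module.  (the storage bay: 0M 0C; the lab module: 3M 3C)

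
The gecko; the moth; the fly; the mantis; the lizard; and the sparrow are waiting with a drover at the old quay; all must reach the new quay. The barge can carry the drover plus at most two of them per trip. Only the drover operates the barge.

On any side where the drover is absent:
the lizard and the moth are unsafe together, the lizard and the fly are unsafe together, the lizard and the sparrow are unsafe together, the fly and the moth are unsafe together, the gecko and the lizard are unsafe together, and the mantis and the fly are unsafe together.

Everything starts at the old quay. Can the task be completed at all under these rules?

1. Drover goes to the new quay with the fly and the lizard.  [the old quay: the gecko, the mantis, the moth, the sparrow | the new quay: the fly, the lizard]
2. Drover goes back to the old quay with the fly.  [the old quay: the fly, the gecko, the mantis, the moth, the sparrow | the new quay: the lizard]
3. Drover goes to the new quay with the fly and the gecko.  [the old quay: the mantis, the moth, the sparrow | the new quay: the fly, the gecko, the lizard]
4. Drover goes back to the old quay with the lizard.  [the old quay: the lizard, the mantis, the moth, the sparrow | the new quay: the fly, the gecko]
5. Drover goes to the new quay with the moth and the sparrow.  [the old quay: the lizard, the mantis | the new quay: the fly, the gecko, the moth, the sparrow]
6. Drover goes back to the old quay with the moth.  [the old quay: the lizard, the mantis, the moth | the new quay: the fly, the gecko, the sparrow]
7. Drover goes to the new quay with the mantis and the moth.  [the old quay: the lizard | the new quay: the fly, the gecko, the mantis, the moth, the sparrow]
8. Drover goes back to the old quay with the fly.  [the old quay: the fly, the lizard | the new quay: the gecko, the mantis, the moth, the sparrow]
9. Drover goes to the new quay with the fly and the lizard.  [the old quay: — | the new quay: the fly, the gecko, the lizard, the mantis, the moth, the sparrow]

Yes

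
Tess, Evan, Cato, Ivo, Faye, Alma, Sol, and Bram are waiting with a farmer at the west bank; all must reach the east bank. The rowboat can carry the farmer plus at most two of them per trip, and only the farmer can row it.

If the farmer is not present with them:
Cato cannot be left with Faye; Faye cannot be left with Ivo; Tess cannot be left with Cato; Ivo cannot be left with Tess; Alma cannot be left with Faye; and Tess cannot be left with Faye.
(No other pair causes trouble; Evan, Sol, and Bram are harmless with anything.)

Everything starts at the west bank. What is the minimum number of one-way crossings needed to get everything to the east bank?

Counting alone: the farmer can take at most 2 across per trip to the east bank, so moving all 8 needs at least 4 loaded trips out, with a return between consecutive ones — at least 7 crossings.
The safety rule pushes this higher. Following every safe sequence of crossings, the most of the 8 that can be at the east bank as the rowboat arrives there on crossings 7, 9, 11 is 5, 6, 7 respectively — never all 8.
So no plan with fewer than 13 crossings exists, and this one achieves 13:
1. Farmer goes to the east bank with Faye and Tess.  [the west bank: Alma, Bram, Cato, Evan, Ivo, Sol | the east bank: Faye, Tess]
2. Farmer goes back to the west bank with Tess.  [the west bank: Alma, Bram, Cato, Evan, Ivo, Sol, Tess | the east bank: Faye]
3. Farmer goes to the east bank with Evan and Tess.  [the west bank: Alma, Bram, Cato, Ivo, Sol | the east bank: Evan, Faye, Tess]
4. Farmer goes back to the west bank with Tess.  [the west bank: Alma, Bram, Cato, Ivo, Sol, Tess | the east bank: Evan, Faye]
5. Farmer goes to the east bank with Alma and Tess.  [the west bank: Bram, Cato, Ivo, Sol | the east bank: Alma, Evan, Faye, Tess]
6. Farmer goes back to the west bank with Faye.  [the west bank: Bram, Cato, Faye, Ivo, Sol | the east bank: Alma, Evan, Tess]
7. Farmer goes to the east bank with Cato and Ivo.  [the west bank: Bram, Faye, Sol | the east bank: Alma, Cato, Evan, Ivo, Tess]
8. Farmer goes back to the west bank with Tess.  [the west bank: Bram, Faye, Sol, Tess | the east bank: Alma, Cato, Evan, Ivo]
9. Farmer goes to the east bank with Sol and Tess.  [the west bank: Bram, Faye | the east bank: Alma, Cato, Evan, Ivo, Sol, Tess]
10. Farmer goes back to the west bank with Tess.  [the west bank: Bram, Faye, Tess | the east bank: Alma, Cato, Evan, Ivo, Sol]
11. Farmer goes to the east bank with Bram and Tess.  [the west bank: Faye | the east bank: Alma, Bram, Cato, Evan, Ivo, Sol, Tess]
12. Farmer goes back to the west bank with Tess.  [the west bank: Faye, Tess | the east bank: Alma, Bram, Cato, Evan, Ivo, Sol]
13. Farmer goes to the east bank with Faye and Tess.  [the west bank: — | the east bank: Alma, Bram, Cato, Evan, Faye, Ivo, Sol, Tess]

13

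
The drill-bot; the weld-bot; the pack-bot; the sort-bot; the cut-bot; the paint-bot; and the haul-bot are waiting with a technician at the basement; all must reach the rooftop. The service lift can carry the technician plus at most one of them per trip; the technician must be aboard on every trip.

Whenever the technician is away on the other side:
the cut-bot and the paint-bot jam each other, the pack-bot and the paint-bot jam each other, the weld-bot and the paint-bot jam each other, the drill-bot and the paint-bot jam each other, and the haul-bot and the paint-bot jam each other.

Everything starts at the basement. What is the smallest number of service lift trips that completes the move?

impossible

Following every safe sequence of crossings from the start, the most of the 7 that can be at the rooftop as the service lift arrives there on crossings 1, 3, 5 is 1, 2, 3 respectively; the best ever achieved is 3 of 7.
From crossing 7 on, no configuration arises that was not already reachable earlier: only 26 distinct safe configurations (who is on which side, and where the service lift is) can ever be reached, none of them has everyone across, and every continuation just revisits them. So no valid plan exists.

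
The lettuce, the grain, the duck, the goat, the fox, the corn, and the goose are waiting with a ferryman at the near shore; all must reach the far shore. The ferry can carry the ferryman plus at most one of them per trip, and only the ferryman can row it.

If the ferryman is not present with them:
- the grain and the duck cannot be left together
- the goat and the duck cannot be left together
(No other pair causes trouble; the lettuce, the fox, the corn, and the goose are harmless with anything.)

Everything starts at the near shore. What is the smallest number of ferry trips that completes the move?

Counting alone: the ferryman can take at most 1 across per trip to the far shore, so moving all 7 needs at least 7 loaded trips out, with a return between consecutive ones — at least 13 crossings.
The safety rule pushes this higher. Following every safe sequence of crossings, the most of the 7 that can be at the far shore as the ferry arrives there on crossing 13 is 6 — never all 7.
So no plan with fewer than 15 crossings exists, and this one achieves 15:
1. Ferryman goes to the far shore with the duck.
2. Ferryman goes back to the near shore alone.
3. Ferryman goes to the far shore with the lettuce.
4. Ferryman goes back to the near shore alone.
5. Ferryman goes to the far shore with the grain.
6. Ferryman goes back to the near shore with the duck.
7. Ferryman goes to the far shore with the goat.
8. Ferryman goes back to the near shore alone.
9. Ferryman goes to the far shore with the fox.
10. Ferryman goes back to the near shore alone.
11. Ferryman goes to the far shore with the corn.
12. Ferryman goes back to the near shore alone.
13. Ferryman goes to the far shore with the goose.
14. Ferryman goes back to the near shore alone.
15. Ferryman goes to the far shore with the duck.

15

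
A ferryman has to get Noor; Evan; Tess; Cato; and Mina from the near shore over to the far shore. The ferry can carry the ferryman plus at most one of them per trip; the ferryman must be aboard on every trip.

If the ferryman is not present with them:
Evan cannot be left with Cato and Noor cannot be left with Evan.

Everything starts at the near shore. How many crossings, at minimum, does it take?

Counting alone: the ferryman can take at most 1 across per trip to the far shore, so moving all 5 needs at least 5 loaded trips out, with a return between consecutive ones — at least 9 crossings.
The safety rule pushes this higher. Following every safe sequence of crossings, the most of the 5 that can be at the far shore as the ferry arrives there on crossing 9 is 4 — never all 5.
So no plan with fewer than 11 crossings exists, and this one achieves 11:
1. Ferryman goes to the far shore with Evan.  [the near shore: Cato, Mina, Noor, Tess | the far shore: Evan]
2. Ferryman goes back to the near shore alone.  [the near shore: Cato, Mina, Noor, Tess | the far shore: Evan]
3. Ferryman goes to the far shore with Noor.  [the near shore: Cato, Mina, Tess | the far shore: Evan, Noor]
4. Ferryman goes back to the near shore with Evan.  [the near shore: Cato, Evan, Mina, Tess | the far shore: Noor]
5. Ferryman goes to the far shore with Cato.  [the near shore: Evan, Mina, Tess | the far shore: Cato, Noor]
6. Ferryman goes back to the near shore alone.  [the near shore: Evan, Mina, Tess | the far shore: Cato, Noor]
7. Ferryman goes to the far shore with Tess.  [the near shore: Evan, Mina | the far shore: Cato, Noor, Tess]
8. Ferryman goes back to the near shore alone.  [the near shore: Evan, Mina | the far shore: Cato, Noor, Tess]
9. Ferryman goes to the far shore with Mina.  [the near shore: Evan | the far shore: Cato, Mina, Noor, Tess]
10. Ferryman goes back to the near shore alone.  [the near shore: Evan | the far shore: Cato, Mina, Noor, Tess]
11. Ferryman goes to the far shore with Evan.  [the near shore: — | the far shore: Cato, Evan, Mina, Noor, Tess]

11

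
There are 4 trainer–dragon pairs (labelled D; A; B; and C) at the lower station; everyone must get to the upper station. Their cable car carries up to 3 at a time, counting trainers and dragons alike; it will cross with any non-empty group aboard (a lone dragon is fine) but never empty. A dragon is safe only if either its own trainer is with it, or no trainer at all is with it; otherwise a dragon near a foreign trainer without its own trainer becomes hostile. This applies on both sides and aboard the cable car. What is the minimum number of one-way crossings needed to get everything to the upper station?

9

Counting alone: each trip to the upper station takes at most 3 across and each return brings at least 1 back, so after t trips out (and t−1 returns) at most 3t − (t−1) of the 8 are across; that first reaches 8 at t = 4, so at least 7 crossings are needed.
The safety rule pushes this higher. Following every safe sequence of crossings, the most of the 8 that can be at the upper station as the cable car arrives there on crossing 7 is 7 — never all 8.
So no plan with fewer than 9 crossings exists, and this one achieves 9:
1. dragon D and trainer D cross → the upper station.
2. trainer D crosses ← the lower station.
3. dragon A, trainer A, and trainer D cross → the upper station.
4. dragon D and trainer D cross ← the lower station.
5. trainer B, trainer C, and trainer D cross → the upper station.
6. dragon A crosses ← the lower station.
7. dragon A and dragon D cross → the upper station.
8. dragon D crosses ← the lower station.
9. dragon B, dragon C, and dragon D cross → the upper station.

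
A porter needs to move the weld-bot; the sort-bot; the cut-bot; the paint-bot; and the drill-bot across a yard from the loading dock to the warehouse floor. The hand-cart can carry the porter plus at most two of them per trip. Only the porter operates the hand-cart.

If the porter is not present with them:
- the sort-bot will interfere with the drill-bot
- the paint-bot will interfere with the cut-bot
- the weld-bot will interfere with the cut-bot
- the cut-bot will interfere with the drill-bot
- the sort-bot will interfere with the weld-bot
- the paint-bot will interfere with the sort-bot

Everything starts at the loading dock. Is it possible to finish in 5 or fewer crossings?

Counting alone: the porter can take at most 2 across per trip to the warehouse floor, so moving all 5 needs at least 3 loaded trips out, with a return between consecutive ones — at least 5 crossings.
The safety rule pushes this higher. Following every safe sequence of crossings, the most of the 5 that can be at the warehouse floor as the hand-cart arrives there on crossing 5 is 4 — never all 5.
So the move cannot be finished within 5 crossings. (The shortest complete plan takes 7:)
1. Porter goes to the warehouse floor with the cut-bot and the sort-bot.
2. Porter goes back to the loading dock alone.
3. Porter goes to the warehouse floor with the weld-bot.
4. Porter goes back to the loading dock with the cut-bot and the sort-bot.
5. Porter goes to the warehouse floor with the drill-bot and the paint-bot.
6. Porter goes back to the loading dock alone.
7. Porter goes to the warehouse floor with the cut-bot and the sort-bot.

No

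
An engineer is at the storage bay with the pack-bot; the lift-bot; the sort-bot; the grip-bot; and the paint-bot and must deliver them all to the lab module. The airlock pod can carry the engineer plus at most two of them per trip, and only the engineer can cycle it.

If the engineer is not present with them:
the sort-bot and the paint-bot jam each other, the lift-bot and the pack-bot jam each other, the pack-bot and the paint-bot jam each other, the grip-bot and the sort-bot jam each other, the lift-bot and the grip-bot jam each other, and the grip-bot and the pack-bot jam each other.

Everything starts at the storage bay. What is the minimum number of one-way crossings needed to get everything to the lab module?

Whatever the first load, the items left behind include a forbidden pair without the engineer. No opening move is safe, so no plan exists.

impossible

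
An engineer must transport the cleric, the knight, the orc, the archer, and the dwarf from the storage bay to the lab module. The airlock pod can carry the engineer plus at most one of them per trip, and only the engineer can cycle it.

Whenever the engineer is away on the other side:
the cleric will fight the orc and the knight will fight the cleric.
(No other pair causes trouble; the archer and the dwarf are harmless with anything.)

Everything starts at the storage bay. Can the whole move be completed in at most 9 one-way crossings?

No

Counting alone: the engineer can take at most 1 across per trip to the lab module, so moving all 5 needs at least 5 loaded trips out, with a return between consecutive ones — at least 9 crossings.
The safety rule pushes this higher. Following every safe sequence of crossings, the most of the 5 that can be at the lab module as the airlock pod arrives there on crossing 9 is 4 — never all 5.
So the move cannot be finished within 9 crossings. (The shortest complete plan takes 11:)
1. Engineer goes to the lab module with the cleric.  [the storage bay: the archer, the dwarf, the knight, the orc | the lab module: the cleric]
2. Engineer goes back to the storage bay alone.  [the storage bay: the archer, the dwarf, the knight, the orc | the lab module: the cleric]
3. Engineer goes to the lab module with the knight.  [the storage bay: the archer, the dwarf, the orc | the lab module: the cleric, the knight]
4. Engineer goes back to the storage bay with the cleric.  [the storage bay: the archer, the cleric, the dwarf, the orc | the lab module: the knight]
5. Engineer goes to the lab module with the orc.  [the storage bay: the archer, the cleric, the dwarf | the lab module: the knight, the orc]
6. Engineer goes back to the storage bay alone.  [the storage bay: the archer, the cleric, the dwarf | the lab module: the knight, the orc]
7. Engineer goes to the lab module with the archer.  [the storage bay: the cleric, the dwarf | the lab module: the archer, the knight, the orc]
8. Engineer goes back to the storage bay alone.  [the storage bay: the cleric, the dwarf | the lab module: the archer, the knight, the orc]
9. Engineer goes to the lab module with the dwarf.  [the storage bay: the cleric | the lab module: the archer, the dwarf, the knight, the orc]
10. Engineer goes back to the storage bay alone.  [the storage bay: the cleric | the lab module: the archer, the dwarf, the knight, the orc]
11. Engineer goes to the lab module with the cleric.  [the storage bay: — | the lab module: the archer, the cleric, the dwarf, the knight, the orc]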